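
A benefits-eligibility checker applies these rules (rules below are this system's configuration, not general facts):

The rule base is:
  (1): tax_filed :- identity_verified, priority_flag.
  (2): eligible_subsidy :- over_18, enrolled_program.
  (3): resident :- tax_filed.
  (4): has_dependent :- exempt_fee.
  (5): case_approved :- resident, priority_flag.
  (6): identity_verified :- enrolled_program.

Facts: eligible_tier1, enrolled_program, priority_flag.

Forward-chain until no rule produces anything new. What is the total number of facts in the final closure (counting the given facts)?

Round 1 — (6), derive identity_verified.
Round 2 — (1), derive tax_filed.
Round 3 — (3), derive resident.
Round 4 — (5), derive case_approved.
Closure: {case_approved, eligible_tier1, enrolled_program, identity_verified, priority_flag, resident, tax_filed} — 7 facts.

7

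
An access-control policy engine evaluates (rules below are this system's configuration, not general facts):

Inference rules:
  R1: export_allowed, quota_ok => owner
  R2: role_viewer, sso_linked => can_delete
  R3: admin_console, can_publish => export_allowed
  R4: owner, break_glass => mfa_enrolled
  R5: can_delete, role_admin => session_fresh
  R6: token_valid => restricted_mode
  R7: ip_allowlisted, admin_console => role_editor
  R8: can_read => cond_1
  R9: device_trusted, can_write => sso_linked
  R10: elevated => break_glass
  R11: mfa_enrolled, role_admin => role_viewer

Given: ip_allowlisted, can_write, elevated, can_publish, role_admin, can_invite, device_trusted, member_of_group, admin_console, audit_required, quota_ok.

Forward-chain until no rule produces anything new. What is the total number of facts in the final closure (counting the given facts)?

Round 1 fires R3, R7, R9, R10, giving export_allowed, role_editor, sso_linked, break_glass.
Round 2 fires R1, giving owner.
Round 3 fires R4, giving mfa_enrolled.
Round 4 fires R11, giving role_viewer.
Round 5 fires R2, giving can_delete.
Round 6 fires R5, giving session_fresh.
Closure: {admin_console, audit_required, break_glass, can_delete, can_invite, can_publish, can_write, device_trusted, elevated, export_allowed, ip_allowlisted, member_of_group, mfa_enrolled, owner, quota_ok, role_admin, role_editor, role_viewer, session_fresh, sso_linked} — 20 facts.

20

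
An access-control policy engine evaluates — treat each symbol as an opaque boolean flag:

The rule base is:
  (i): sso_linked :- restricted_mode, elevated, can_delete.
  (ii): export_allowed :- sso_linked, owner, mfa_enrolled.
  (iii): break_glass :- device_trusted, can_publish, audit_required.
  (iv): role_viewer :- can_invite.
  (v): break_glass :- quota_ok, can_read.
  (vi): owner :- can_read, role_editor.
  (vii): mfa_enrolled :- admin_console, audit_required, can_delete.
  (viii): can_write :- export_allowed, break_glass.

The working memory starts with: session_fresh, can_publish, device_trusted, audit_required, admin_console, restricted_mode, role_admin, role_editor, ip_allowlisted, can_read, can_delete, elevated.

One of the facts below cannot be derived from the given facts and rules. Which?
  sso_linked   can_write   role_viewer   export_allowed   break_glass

role_viewer

Round 1 — (i), (iii), (vi), (vii), derive sso_linked, break_glass, owner, mfa_enrolled.
Round 2 — (ii), derive export_allowed.
Round 3 — (viii), derive can_write.
Derived: sso_linked (round 1), export_allowed (round 2), break_glass (round 1), can_write (round 3). role_viewer never appears in any round.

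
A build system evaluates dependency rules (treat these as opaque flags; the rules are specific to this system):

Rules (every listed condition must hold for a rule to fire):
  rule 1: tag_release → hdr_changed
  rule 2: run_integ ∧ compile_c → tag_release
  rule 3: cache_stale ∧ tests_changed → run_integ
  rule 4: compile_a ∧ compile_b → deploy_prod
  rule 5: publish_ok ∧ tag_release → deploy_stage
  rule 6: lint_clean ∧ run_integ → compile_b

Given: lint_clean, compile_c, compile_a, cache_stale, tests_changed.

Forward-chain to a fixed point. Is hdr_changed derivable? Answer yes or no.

Round 1: rule 3 [cache_stale ∧ tests_changed → run_integ]. Adds run_integ.
Round 2: rule 2 [run_integ ∧ compile_c → tag_release]; rule 6 [lint_clean ∧ run_integ → compile_b]. Adds tag_release, compile_b.
Round 3: rule 1 [tag_release → hdr_changed]; rule 4 [compile_a ∧ compile_b → deploy_prod]. Adds hdr_changed, deploy_prod.
hdr_changed appears in round 3, so it is derivable.

yes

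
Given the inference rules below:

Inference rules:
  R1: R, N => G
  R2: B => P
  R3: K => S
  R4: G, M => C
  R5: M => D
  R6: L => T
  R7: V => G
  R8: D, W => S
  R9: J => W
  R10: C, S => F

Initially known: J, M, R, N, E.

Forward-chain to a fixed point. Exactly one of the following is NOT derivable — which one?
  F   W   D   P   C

P

Round 1 fires R1, R5, R9, giving G, D, W.
Round 2 fires R4, R8, giving C, S.
Round 3 fires R10, giving F.
Derived: W (round 1), D (round 1), C (round 2), F (round 3). P never appears in any round.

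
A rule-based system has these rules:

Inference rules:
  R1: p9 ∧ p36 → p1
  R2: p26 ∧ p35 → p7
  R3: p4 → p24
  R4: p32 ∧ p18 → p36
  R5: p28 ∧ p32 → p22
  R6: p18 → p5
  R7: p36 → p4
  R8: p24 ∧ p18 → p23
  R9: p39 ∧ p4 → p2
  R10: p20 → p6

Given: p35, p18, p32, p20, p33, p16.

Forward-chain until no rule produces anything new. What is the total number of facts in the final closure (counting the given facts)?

Round 1 fires R4, R6, R10, giving p36, p5, p6.
Round 2 fires R7, giving p4.
Round 3 fires R3, giving p24.
Round 4 fires R8, giving p23.
Closure: {p16, p18, p20, p23, p24, p32, p33, p35, p36, p4, p5, p6} — 12 facts.

12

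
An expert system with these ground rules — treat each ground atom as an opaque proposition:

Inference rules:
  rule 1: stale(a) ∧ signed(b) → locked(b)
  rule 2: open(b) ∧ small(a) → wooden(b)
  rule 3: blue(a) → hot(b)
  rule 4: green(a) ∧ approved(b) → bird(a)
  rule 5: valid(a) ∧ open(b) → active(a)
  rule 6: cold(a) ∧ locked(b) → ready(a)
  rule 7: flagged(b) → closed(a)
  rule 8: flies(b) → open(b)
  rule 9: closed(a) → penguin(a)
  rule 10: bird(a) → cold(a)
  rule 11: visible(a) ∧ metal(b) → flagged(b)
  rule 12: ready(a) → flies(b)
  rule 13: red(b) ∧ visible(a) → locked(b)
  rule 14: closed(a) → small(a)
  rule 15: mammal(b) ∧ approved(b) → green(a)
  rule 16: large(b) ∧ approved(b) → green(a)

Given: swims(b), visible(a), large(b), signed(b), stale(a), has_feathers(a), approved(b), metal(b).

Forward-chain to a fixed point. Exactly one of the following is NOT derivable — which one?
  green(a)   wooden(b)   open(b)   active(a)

Round 1 — rule 1, rule 11, rule 16, derive locked(b), flagged(b), green(a).
Round 2 — rule 4, rule 7, derive bird(a), closed(a).
Round 3 — rule 9, rule 10, rule 14, derive penguin(a), cold(a), small(a).
Round 4 — rule 6, derive ready(a).
Round 5 — rule 12, derive flies(b).
Round 6 — rule 8, derive open(b).
Round 7 — rule 2, derive wooden(b).
Derived: green(a) (round 1), open(b) (round 6), wooden(b) (round 7). active(a) never appears in any round.

active(a)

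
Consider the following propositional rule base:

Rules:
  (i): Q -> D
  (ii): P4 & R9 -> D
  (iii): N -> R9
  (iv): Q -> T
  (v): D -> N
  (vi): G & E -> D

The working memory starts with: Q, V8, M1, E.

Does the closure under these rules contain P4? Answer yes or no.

Round 1 fires (i), (iv), giving D, T.
Round 2 fires (v), giving N.
Round 3 fires (iii), giving R9.
Fixed point reached. No rule has P4 as a consequent, and it is not given.

no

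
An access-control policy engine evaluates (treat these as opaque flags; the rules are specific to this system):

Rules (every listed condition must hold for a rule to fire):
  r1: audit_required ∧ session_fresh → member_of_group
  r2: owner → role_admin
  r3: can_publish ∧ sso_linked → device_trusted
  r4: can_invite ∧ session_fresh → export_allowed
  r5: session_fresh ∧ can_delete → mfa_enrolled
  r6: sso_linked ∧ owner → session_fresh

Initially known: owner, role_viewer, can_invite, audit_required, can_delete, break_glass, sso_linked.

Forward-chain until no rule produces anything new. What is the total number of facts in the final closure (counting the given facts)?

12

Round 1 fires r2, r6, giving role_admin, session_fresh.
Round 2 fires r1, r4, r5, giving member_of_group, export_allowed, mfa_enrolled.
Closure: {audit_required, break_glass, can_delete, can_invite, export_allowed, member_of_group, mfa_enrolled, owner, role_admin, role_viewer, session_fresh, sso_linked} — 12 facts.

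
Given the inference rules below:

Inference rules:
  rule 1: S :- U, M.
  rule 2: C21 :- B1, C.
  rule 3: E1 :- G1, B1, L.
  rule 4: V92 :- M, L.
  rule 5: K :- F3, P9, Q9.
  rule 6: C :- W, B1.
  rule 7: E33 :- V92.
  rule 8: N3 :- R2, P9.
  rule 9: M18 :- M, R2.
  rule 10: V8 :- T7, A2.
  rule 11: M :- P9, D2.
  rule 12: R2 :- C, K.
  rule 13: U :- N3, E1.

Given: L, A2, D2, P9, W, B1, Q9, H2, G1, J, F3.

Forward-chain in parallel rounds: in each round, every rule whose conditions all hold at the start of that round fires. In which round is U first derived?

Round 1: rule 3 [E1 :- G1, B1, L.]; rule 5 [K :- F3, P9, Q9.]; rule 6 [C :- W, B1.]; rule 11 [M :- P9, D2.]. New: E1, K, C, M.
Round 2: rule 2 [C21 :- B1, C.]; rule 4 [V92 :- M, L.]; rule 12 [R2 :- C, K.]. New: C21, V92, R2.
Round 3: rule 7 [E33 :- V92.]; rule 8 [N3 :- R2, P9.]; rule 9 [M18 :- M, R2.]. New: E33, N3, M18.
Round 4: rule 13 [U :- N3, E1.]. New: U.
U first appears in round 4.

4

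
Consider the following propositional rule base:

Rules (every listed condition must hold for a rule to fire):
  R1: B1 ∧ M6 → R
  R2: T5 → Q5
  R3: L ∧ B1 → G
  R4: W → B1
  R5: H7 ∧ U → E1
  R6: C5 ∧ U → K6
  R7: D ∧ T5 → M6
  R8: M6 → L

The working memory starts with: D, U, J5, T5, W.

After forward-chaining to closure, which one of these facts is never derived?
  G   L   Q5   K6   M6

[1] R2 [T5 → Q5]; R4 [W → B1]; R7 [D ∧ T5 → M6]. ⇒ new: Q5, B1, M6.
[2] R1 [B1 ∧ M6 → R]; R8 [M6 → L]. ⇒ new: R, L.
[3] R3 [L ∧ B1 → G]. ⇒ new: G.
Derived: G (round 3), L (round 2), Q5 (round 1), M6 (round 1). K6 never appears in any round.

K6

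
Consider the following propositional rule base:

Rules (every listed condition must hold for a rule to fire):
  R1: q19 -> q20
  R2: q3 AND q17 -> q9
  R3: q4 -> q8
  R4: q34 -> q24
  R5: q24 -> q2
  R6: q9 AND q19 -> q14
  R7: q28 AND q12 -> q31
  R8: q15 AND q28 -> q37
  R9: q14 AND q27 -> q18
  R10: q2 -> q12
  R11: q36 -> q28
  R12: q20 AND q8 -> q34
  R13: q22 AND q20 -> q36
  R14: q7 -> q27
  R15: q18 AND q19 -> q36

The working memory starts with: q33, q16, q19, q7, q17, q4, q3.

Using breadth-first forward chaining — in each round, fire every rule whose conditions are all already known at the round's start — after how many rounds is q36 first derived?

Round 1: R1 [q19 -> q20]; R2 [q3 AND q17 -> q9]; R3 [q4 -> q8]; R14 [q7 -> q27]. New: q20, q9, q8, q27.
Round 2: R6 [q9 AND q19 -> q14]; R12 [q20 AND q8 -> q34]. New: q14, q34.
Round 3: R4 [q34 -> q24]; R9 [q14 AND q27 -> q18]. New: q24, q18.
Round 4: R5 [q24 -> q2]; R15 [q18 AND q19 -> q36]. New: q2, q36.
q36 first appears in round 4.

4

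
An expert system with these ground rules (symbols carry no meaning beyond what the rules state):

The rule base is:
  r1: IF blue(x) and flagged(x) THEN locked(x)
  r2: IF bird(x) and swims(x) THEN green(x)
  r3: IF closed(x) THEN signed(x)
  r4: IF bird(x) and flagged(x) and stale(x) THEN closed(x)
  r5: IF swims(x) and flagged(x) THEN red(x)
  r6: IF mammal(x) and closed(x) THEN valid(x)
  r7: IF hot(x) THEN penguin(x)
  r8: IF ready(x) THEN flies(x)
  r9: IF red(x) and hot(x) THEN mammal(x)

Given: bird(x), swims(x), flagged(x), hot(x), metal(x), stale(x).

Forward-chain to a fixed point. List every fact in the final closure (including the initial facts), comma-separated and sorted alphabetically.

bird(x), closed(x), flagged(x), green(x), hot(x), mammal(x), metal(x), penguin(x), red(x), signed(x), stale(x), swims(x), valid(x)

Round 1 fires r2, r4, r5, r7, giving green(x), closed(x), red(x), penguin(x).
Round 2 fires r3, r9, giving signed(x), mammal(x).
Round 3 fires r6, giving valid(x).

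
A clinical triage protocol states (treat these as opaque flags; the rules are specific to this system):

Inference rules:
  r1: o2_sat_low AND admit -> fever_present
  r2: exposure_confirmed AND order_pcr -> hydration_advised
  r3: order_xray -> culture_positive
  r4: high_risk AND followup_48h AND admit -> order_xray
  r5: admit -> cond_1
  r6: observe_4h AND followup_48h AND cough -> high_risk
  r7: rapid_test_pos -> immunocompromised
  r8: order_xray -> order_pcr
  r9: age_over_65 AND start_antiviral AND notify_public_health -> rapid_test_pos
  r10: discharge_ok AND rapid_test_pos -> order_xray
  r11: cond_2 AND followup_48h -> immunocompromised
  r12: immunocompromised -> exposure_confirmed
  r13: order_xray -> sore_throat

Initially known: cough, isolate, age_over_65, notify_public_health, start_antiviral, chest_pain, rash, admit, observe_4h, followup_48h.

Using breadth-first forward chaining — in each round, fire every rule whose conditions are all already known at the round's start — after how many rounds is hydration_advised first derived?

4

[1] r5 [admit -> cond_1]; r6 [observe_4h AND followup_48h AND cough -> high_risk]; r9 [age_over_65 AND start_antiviral AND notify_public_health -> rapid_test_pos]. ⇒ new: cond_1, high_risk, rapid_test_pos.
[2] r4 [high_risk AND followup_48h AND admit -> order_xray]; r7 [rapid_test_pos -> immunocompromised]. ⇒ new: order_xray, immunocompromised.
[3] r3 [order_xray -> culture_positive]; r8 [order_xray -> order_pcr]; r12 [immunocompromised -> exposure_confirmed]; r13 [order_xray -> sore_throat]. ⇒ new: culture_positive, order_pcr, exposure_confirmed, sore_throat.
[4] r2 [exposure_confirmed AND order_pcr -> hydration_advised]. ⇒ new: hydration_advised.
hydration_advised first appears in round 4.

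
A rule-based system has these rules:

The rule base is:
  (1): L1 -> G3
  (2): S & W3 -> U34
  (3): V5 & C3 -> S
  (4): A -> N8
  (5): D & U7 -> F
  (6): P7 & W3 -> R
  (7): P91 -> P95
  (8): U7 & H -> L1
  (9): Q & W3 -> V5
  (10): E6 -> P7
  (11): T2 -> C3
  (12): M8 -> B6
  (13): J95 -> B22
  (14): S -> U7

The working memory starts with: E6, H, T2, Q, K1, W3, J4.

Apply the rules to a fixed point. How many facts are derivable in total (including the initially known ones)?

16

Round 1: (9) [Q & W3 -> V5]; (10) [E6 -> P7]; (11) [T2 -> C3]. New: V5, P7, C3.
Round 2: (3) [V5 & C3 -> S]; (6) [P7 & W3 -> R]. New: S, R.
Round 3: (2) [S & W3 -> U34]; (14) [S -> U7]. New: U34, U7.
Round 4: (8) [U7 & H -> L1]. New: L1.
Round 5: (1) [L1 -> G3]. New: G3.
Closure: {C3, E6, G3, H, J4, K1, L1, P7, Q, R, S, T2, U34, U7, V5, W3} — 16 facts.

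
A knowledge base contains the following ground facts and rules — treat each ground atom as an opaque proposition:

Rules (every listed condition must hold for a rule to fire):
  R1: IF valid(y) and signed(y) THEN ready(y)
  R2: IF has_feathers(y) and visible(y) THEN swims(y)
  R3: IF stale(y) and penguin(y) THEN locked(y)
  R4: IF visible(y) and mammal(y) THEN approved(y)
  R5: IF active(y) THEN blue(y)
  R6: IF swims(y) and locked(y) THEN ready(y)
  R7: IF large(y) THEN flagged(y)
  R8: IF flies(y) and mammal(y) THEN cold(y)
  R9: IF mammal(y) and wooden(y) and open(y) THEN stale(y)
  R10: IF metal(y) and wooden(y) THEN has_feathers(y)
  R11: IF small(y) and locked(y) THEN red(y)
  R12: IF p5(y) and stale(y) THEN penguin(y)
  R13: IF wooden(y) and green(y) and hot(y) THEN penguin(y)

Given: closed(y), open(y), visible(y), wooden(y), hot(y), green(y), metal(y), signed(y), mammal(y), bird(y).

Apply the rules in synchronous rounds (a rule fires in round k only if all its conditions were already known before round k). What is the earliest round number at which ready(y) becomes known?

3

Round 1: R4 [IF visible(y) and mammal(y) THEN approved(y)]; R9 [IF mammal(y) and wooden(y) and open(y) THEN stale(y)]; R10 [IF metal(y) and wooden(y) THEN has_feathers(y)]; R13 [IF wooden(y) and green(y) and hot(y) THEN penguin(y)]. New: approved(y), stale(y), has_feathers(y), penguin(y).
Round 2: R2 [IF has_feathers(y) and visible(y) THEN swims(y)]; R3 [IF stale(y) and penguin(y) THEN locked(y)]. New: swims(y), locked(y).
Round 3: R6 [IF swims(y) and locked(y) THEN ready(y)]. New: ready(y).
ready(y) first appears in round 3.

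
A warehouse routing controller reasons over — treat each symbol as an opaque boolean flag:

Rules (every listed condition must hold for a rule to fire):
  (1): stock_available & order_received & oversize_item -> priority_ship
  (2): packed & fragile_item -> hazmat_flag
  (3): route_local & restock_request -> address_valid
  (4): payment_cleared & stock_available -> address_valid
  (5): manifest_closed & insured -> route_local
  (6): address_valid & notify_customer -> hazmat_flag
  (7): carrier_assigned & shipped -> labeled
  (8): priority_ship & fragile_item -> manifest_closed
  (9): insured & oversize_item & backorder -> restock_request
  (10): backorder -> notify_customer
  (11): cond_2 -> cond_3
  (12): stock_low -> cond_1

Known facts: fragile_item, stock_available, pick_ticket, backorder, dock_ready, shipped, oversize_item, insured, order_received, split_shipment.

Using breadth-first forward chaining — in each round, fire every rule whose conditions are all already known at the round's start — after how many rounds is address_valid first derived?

Round 1 — (1), (9), (10), derive priority_ship, restock_request, notify_customer.
Round 2 — (8), derive manifest_closed.
Round 3 — (5), derive route_local.
Round 4 — (3), derive address_valid.
address_valid first appears in round 4.

4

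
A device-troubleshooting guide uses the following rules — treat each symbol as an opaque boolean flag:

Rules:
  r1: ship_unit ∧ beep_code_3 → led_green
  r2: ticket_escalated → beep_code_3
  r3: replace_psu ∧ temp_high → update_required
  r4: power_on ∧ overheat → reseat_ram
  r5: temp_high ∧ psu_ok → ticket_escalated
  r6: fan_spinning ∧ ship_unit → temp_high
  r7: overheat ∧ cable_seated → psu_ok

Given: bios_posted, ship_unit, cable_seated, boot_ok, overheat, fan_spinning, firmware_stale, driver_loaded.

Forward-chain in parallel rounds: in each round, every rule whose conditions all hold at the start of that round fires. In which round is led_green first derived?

Round 1: r6 [fan_spinning ∧ ship_unit → temp_high]; r7 [overheat ∧ cable_seated → psu_ok]. Adds temp_high, psu_ok.
Round 2: r5 [temp_high ∧ psu_ok → ticket_escalated]. Adds ticket_escalated.
Round 3: r2 [ticket_escalated → beep_code_3]. Adds beep_code_3.
Round 4: r1 [ship_unit ∧ beep_code_3 → led_green]. Adds led_green.
led_green first appears in round 4.

4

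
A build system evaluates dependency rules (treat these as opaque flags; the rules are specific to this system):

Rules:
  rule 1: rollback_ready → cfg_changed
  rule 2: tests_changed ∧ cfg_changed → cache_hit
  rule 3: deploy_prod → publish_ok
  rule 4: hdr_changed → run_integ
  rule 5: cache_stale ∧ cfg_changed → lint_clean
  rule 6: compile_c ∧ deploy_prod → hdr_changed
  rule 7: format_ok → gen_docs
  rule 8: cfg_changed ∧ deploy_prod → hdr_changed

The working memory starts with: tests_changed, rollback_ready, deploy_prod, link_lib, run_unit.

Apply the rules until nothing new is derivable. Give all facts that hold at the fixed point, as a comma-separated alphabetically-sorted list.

cache_hit, cfg_changed, deploy_prod, hdr_changed, link_lib, publish_ok, rollback_ready, run_integ, run_unit, tests_changed

Round 1: rule 1 [rollback_ready → cfg_changed]; rule 3 [deploy_prod → publish_ok]. New: cfg_changed, publish_ok.
Round 2: rule 2 [tests_changed ∧ cfg_changed → cache_hit]; rule 8 [cfg_changed ∧ deploy_prod → hdr_changed]. New: cache_hit, hdr_changed.
Round 3: rule 4 [hdr_changed → run_integ]. New: run_integ.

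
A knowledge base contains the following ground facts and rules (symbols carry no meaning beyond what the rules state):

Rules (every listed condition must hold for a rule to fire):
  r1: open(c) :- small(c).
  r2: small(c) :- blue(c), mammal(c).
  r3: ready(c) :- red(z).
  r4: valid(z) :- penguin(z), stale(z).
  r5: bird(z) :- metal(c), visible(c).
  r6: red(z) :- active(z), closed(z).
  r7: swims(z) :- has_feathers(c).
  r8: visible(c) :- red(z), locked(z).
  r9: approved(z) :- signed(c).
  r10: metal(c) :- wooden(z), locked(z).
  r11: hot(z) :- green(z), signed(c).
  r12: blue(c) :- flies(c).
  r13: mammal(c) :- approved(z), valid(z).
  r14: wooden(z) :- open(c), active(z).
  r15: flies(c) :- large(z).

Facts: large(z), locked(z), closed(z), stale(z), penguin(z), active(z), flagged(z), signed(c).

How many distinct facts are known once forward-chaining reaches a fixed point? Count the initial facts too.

21

Round 1 — r4, r6, r9, r15, derive valid(z), red(z), approved(z), flies(c).
Round 2 — r3, r8, r12, r13, derive ready(c), visible(c), blue(c), mammal(c).
Round 3 — r2, derive small(c).
Round 4 — r1, derive open(c).
Round 5 — r14, derive wooden(z).
Round 6 — r10, derive metal(c).
Round 7 — r5, derive bird(z).
Closure: {active(z), approved(z), bird(z), blue(c), closed(z), flagged(z), flies(c), large(z), locked(z), mammal(c), metal(c), open(c), penguin(z), ready(c), red(z), signed(c), small(c), stale(z), valid(z), visible(c), wooden(z)} — 21 facts.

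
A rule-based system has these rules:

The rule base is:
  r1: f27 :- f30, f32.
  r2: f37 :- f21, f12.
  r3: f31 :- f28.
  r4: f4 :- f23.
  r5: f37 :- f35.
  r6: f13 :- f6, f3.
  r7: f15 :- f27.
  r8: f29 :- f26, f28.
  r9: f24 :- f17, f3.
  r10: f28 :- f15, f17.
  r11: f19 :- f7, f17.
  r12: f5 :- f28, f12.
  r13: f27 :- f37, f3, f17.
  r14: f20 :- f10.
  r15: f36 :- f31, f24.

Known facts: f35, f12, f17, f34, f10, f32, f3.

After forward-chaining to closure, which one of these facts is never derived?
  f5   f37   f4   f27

[1] r5 [f37 :- f35.]; r9 [f24 :- f17, f3.]; r14 [f20 :- f10.]. ⇒ new: f37, f24, f20.
[2] r13 [f27 :- f37, f3, f17.]. ⇒ new: f27.
[3] r7 [f15 :- f27.]. ⇒ new: f15.
[4] r10 [f28 :- f15, f17.]. ⇒ new: f28.
[5] r3 [f31 :- f28.]; r12 [f5 :- f28, f12.]. ⇒ new: f31, f5.
[6] r15 [f36 :- f31, f24.]. ⇒ new: f36.
Derived: f37 (round 1), f27 (round 2), f5 (round 5). f4 never appears in any round.

f4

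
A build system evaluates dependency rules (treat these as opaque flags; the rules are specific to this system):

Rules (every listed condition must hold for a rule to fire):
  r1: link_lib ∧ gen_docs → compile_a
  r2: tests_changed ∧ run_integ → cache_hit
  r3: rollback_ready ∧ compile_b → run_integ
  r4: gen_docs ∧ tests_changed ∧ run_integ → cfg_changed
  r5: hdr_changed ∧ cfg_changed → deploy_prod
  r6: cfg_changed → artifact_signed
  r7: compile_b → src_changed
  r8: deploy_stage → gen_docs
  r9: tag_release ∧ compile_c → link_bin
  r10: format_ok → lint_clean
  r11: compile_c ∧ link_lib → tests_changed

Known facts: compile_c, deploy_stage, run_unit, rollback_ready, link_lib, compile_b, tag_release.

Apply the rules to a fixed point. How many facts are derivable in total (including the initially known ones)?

[1] r3 [rollback_ready ∧ compile_b → run_integ]; r7 [compile_b → src_changed]; r8 [deploy_stage → gen_docs]; r9 [tag_release ∧ compile_c → link_bin]; r11 [compile_c ∧ link_lib → tests_changed]. ⇒ new: run_integ, src_changed, gen_docs, link_bin, tests_changed.
[2] r1 [link_lib ∧ gen_docs → compile_a]; r2 [tests_changed ∧ run_integ → cache_hit]; r4 [gen_docs ∧ tests_changed ∧ run_integ → cfg_changed]. ⇒ new: compile_a, cache_hit, cfg_changed.
[3] r6 [cfg_changed → artifact_signed]. ⇒ new: artifact_signed.
Closure: {artifact_signed, cache_hit, cfg_changed, compile_a, compile_b, compile_c, deploy_stage, gen_docs, link_bin, link_lib, rollback_ready, run_integ, run_unit, src_changed, tag_release, tests_changed} — 16 facts.

16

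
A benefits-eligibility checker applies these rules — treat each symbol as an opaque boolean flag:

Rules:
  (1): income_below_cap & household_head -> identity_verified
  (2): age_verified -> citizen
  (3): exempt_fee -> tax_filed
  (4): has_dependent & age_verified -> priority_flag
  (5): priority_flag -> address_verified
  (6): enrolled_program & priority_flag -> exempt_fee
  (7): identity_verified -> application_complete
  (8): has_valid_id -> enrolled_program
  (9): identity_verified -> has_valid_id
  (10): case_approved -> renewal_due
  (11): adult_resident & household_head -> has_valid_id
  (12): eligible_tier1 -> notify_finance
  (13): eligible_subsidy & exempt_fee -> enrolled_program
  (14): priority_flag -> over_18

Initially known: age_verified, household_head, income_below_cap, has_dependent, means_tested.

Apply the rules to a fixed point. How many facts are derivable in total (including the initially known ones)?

15

Round 1 — (1), (2), (4), derive identity_verified, citizen, priority_flag.
Round 2 — (5), (7), (9), (14), derive address_verified, application_complete, has_valid_id, over_18.
Round 3 — (8), derive enrolled_program.
Round 4 — (6), derive exempt_fee.
Round 5 — (3), derive tax_filed.
Closure: {address_verified, age_verified, application_complete, citizen, enrolled_program, exempt_fee, has_dependent, has_valid_id, household_head, identity_verified, income_below_cap, means_tested, over_18, priority_flag, tax_filed} — 15 facts.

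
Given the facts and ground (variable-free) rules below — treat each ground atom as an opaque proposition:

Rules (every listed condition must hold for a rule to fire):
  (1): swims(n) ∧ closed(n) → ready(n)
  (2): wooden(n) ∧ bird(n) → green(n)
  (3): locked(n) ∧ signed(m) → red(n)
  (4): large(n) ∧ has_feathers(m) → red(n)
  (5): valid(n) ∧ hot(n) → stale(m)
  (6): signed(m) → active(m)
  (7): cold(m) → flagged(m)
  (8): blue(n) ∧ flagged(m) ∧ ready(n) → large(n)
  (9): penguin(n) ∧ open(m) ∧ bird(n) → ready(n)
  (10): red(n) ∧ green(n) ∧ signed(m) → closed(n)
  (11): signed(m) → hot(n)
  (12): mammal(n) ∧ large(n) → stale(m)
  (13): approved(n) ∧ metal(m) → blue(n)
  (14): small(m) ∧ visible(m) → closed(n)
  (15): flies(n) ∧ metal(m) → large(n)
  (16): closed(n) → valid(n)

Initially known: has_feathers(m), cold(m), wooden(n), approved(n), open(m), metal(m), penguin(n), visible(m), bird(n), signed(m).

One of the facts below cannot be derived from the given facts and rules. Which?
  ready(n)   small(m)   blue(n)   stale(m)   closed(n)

small(m)

[1] (2) [wooden(n) ∧ bird(n) → green(n)]; (6) [signed(m) → active(m)]; (7) [cold(m) → flagged(m)]; (9) [penguin(n) ∧ open(m) ∧ bird(n) → ready(n)]; (11) [signed(m) → hot(n)]; (13) [approved(n) ∧ metal(m) → blue(n)]. ⇒ new: green(n), active(m), flagged(m), ready(n), hot(n), blue(n).
[2] (8) [blue(n) ∧ flagged(m) ∧ ready(n) → large(n)]. ⇒ new: large(n).
[3] (4) [large(n) ∧ has_feathers(m) → red(n)]. ⇒ new: red(n).
[4] (10) [red(n) ∧ green(n) ∧ signed(m) → closed(n)]. ⇒ new: closed(n).
[5] (16) [closed(n) → valid(n)]. ⇒ new: valid(n).
[6] (5) [valid(n) ∧ hot(n) → stale(m)]. ⇒ new: stale(m).
Derived: ready(n) (round 1), blue(n) (round 1), stale(m) (round 6), closed(n) (round 4). small(m) never appears in any round.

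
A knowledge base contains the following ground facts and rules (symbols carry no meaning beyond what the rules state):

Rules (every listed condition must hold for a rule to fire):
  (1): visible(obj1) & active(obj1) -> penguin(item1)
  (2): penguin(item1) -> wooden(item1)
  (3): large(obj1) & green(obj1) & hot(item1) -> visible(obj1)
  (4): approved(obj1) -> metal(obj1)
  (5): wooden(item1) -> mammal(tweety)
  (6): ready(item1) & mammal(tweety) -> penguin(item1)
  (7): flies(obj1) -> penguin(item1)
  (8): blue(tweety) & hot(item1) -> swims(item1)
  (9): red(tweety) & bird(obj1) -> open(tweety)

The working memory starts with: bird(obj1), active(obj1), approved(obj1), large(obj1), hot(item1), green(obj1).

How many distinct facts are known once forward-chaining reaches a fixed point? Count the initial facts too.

11

Round 1: (3) [large(obj1) & green(obj1) & hot(item1) -> visible(obj1)]; (4) [approved(obj1) -> metal(obj1)]. New: visible(obj1), metal(obj1).
Round 2: (1) [visible(obj1) & active(obj1) -> penguin(item1)]. New: penguin(item1).
Round 3: (2) [penguin(item1) -> wooden(item1)]. New: wooden(item1).
Round 4: (5) [wooden(item1) -> mammal(tweety)]. New: mammal(tweety).
Closure: {active(obj1), approved(obj1), bird(obj1), green(obj1), hot(item1), large(obj1), mammal(tweety), metal(obj1), penguin(item1), visible(obj1), wooden(item1)} — 11 facts.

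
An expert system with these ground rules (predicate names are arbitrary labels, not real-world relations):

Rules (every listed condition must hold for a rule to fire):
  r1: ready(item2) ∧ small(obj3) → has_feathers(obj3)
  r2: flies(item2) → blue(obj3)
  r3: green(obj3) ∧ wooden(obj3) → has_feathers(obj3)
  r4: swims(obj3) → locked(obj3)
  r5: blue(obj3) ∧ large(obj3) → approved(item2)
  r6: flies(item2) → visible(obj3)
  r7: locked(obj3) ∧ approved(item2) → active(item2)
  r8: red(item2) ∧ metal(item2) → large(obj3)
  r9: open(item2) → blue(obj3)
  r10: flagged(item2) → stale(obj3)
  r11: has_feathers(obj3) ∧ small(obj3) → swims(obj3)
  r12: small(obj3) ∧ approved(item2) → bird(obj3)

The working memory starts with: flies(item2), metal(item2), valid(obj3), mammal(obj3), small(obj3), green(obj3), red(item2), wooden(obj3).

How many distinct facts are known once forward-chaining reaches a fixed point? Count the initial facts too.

17

[1] r2 [flies(item2) → blue(obj3)]; r3 [green(obj3) ∧ wooden(obj3) → has_feathers(obj3)]; r6 [flies(item2) → visible(obj3)]; r8 [red(item2) ∧ metal(item2) → large(obj3)]. ⇒ new: blue(obj3), has_feathers(obj3), visible(obj3), large(obj3).
[2] r5 [blue(obj3) ∧ large(obj3) → approved(item2)]; r11 [has_feathers(obj3) ∧ small(obj3) → swims(obj3)]. ⇒ new: approved(item2), swims(obj3).
[3] r4 [swims(obj3) → locked(obj3)]; r12 [small(obj3) ∧ approved(item2) → bird(obj3)]. ⇒ new: locked(obj3), bird(obj3).
[4] r7 [locked(obj3) ∧ approved(item2) → active(item2)]. ⇒ new: active(item2).
Closure: {active(item2), approved(item2), bird(obj3), blue(obj3), flies(item2), green(obj3), has_feathers(obj3), large(obj3), locked(obj3), mammal(obj3), metal(item2), red(item2), small(obj3), swims(obj3), valid(obj3), visible(obj3), wooden(obj3)} — 17 facts.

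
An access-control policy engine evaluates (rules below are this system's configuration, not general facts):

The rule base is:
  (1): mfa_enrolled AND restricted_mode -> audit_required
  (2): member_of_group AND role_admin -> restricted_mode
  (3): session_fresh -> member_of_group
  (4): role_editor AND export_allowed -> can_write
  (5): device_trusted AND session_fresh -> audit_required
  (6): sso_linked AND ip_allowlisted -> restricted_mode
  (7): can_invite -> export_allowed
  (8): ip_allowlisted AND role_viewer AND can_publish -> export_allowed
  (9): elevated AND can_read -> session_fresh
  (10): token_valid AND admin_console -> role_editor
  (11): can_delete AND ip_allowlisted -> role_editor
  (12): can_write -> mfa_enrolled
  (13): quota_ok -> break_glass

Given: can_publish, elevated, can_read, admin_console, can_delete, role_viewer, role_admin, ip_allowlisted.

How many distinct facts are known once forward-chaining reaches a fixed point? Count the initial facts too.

Round 1 — (8), (9), (11), derive export_allowed, session_fresh, role_editor.
Round 2 — (3), (4), derive member_of_group, can_write.
Round 3 — (2), (12), derive restricted_mode, mfa_enrolled.
Round 4 — (1), derive audit_required.
Closure: {admin_console, audit_required, can_delete, can_publish, can_read, can_write, elevated, export_allowed, ip_allowlisted, member_of_group, mfa_enrolled, restricted_mode, role_admin, role_editor, role_viewer, session_fresh} — 16 facts.

16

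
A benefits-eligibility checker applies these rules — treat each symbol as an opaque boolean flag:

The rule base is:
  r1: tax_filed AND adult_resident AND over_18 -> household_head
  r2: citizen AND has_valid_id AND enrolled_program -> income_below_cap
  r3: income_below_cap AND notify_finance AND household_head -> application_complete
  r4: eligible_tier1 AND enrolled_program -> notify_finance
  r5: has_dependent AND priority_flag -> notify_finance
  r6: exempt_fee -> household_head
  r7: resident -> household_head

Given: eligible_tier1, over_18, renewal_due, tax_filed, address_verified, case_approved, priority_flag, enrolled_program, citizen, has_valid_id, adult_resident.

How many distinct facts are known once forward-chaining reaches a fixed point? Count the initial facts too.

Round 1 — r1, r2, r4, derive household_head, income_below_cap, notify_finance.
Round 2 — r3, derive application_complete.
Closure: {address_verified, adult_resident, application_complete, case_approved, citizen, eligible_tier1, enrolled_program, has_valid_id, household_head, income_below_cap, notify_finance, over_18, priority_flag, renewal_due, tax_filed} — 15 facts.

15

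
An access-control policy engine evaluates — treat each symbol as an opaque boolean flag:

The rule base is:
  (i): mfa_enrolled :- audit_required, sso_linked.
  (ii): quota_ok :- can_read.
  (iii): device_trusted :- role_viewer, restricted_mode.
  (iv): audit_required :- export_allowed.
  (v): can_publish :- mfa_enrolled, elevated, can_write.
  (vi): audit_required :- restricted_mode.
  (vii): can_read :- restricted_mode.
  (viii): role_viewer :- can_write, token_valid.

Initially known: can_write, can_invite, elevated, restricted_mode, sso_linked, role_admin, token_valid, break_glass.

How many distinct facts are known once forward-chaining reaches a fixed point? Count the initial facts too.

Round 1 — (vi), (vii), (viii), derive audit_required, can_read, role_viewer.
Round 2 — (i), (ii), (iii), derive mfa_enrolled, quota_ok, device_trusted.
Round 3 — (v), derive can_publish.
Closure: {audit_required, break_glass, can_invite, can_publish, can_read, can_write, device_trusted, elevated, mfa_enrolled, quota_ok, restricted_mode, role_admin, role_viewer, sso_linked, token_valid} — 15 facts.

15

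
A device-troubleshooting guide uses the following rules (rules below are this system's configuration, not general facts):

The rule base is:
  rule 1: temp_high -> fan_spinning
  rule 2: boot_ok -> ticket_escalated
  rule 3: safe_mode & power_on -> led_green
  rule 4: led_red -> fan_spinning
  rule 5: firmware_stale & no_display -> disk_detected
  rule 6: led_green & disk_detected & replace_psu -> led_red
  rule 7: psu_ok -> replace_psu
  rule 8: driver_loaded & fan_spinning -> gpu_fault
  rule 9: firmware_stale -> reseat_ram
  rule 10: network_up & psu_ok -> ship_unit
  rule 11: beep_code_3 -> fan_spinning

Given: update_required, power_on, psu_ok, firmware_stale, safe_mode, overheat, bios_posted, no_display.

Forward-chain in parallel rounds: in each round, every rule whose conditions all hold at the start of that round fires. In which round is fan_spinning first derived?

3

Round 1 — rule 3, rule 5, rule 7, rule 9, derive led_green, disk_detected, replace_psu, reseat_ram.
Round 2 — rule 6, derive led_red.
Round 3 — rule 4, derive fan_spinning.
fan_spinning first appears in round 3.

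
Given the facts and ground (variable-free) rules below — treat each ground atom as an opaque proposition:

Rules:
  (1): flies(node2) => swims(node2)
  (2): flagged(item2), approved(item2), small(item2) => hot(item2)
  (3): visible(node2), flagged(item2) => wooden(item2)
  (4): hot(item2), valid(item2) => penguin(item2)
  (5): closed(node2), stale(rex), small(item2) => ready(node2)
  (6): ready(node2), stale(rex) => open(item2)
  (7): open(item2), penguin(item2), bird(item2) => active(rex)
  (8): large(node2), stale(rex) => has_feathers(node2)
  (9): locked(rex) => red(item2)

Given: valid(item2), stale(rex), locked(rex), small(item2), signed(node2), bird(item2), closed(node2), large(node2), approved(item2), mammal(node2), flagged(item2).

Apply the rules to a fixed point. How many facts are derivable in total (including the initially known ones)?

18

Round 1: (2) [flagged(item2), approved(item2), small(item2) => hot(item2)]; (5) [closed(node2), stale(rex), small(item2) => ready(node2)]; (8) [large(node2), stale(rex) => has_feathers(node2)]; (9) [locked(rex) => red(item2)]. New: hot(item2), ready(node2), has_feathers(node2), red(item2).
Round 2: (4) [hot(item2), valid(item2) => penguin(item2)]; (6) [ready(node2), stale(rex) => open(item2)]. New: penguin(item2), open(item2).
Round 3: (7) [open(item2), penguin(item2), bird(item2) => active(rex)]. New: active(rex).
Closure: {active(rex), approved(item2), bird(item2), closed(node2), flagged(item2), has_feathers(node2), hot(item2), large(node2), locked(rex), mammal(node2), open(item2), penguin(item2), ready(node2), red(item2), signed(node2), small(item2), stale(rex), valid(item2)} — 18 facts.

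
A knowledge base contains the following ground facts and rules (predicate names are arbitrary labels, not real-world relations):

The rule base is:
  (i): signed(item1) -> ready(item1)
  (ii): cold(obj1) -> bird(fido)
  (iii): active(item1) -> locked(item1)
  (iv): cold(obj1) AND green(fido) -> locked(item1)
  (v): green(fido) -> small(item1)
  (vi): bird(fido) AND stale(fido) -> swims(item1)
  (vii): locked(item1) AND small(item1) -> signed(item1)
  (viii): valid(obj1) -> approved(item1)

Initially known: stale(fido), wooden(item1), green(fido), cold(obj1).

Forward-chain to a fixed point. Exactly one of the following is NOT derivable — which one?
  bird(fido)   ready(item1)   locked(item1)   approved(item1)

Round 1: (ii) [cold(obj1) -> bird(fido)]; (iv) [cold(obj1) AND green(fido) -> locked(item1)]; (v) [green(fido) -> small(item1)]. New: bird(fido), locked(item1), small(item1).
Round 2: (vi) [bird(fido) AND stale(fido) -> swims(item1)]; (vii) [locked(item1) AND small(item1) -> signed(item1)]. New: swims(item1), signed(item1).
Round 3: (i) [signed(item1) -> ready(item1)]. New: ready(item1).
Derived: ready(item1) (round 3), bird(fido) (round 1), locked(item1) (round 1). approved(item1) never appears in any round.

approved(item1)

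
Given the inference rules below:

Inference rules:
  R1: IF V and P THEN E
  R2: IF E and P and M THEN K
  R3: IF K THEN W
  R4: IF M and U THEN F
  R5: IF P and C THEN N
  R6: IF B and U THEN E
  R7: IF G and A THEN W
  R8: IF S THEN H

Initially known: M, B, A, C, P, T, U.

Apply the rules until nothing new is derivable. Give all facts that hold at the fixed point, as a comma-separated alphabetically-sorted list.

A, B, C, E, F, K, M, N, P, T, U, W

Round 1 — R4, R5, R6, derive F, N, E.
Round 2 — R2, derive K.
Round 3 — R3, derive W.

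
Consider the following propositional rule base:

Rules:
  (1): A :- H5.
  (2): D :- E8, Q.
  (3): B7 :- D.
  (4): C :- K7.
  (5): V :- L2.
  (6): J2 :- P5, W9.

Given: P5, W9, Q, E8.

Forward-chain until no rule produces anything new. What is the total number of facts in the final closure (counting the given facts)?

Round 1 fires (2), (6), giving D, J2.
Round 2 fires (3), giving B7.
Closure: {B7, D, E8, J2, P5, Q, W9} — 7 facts.

7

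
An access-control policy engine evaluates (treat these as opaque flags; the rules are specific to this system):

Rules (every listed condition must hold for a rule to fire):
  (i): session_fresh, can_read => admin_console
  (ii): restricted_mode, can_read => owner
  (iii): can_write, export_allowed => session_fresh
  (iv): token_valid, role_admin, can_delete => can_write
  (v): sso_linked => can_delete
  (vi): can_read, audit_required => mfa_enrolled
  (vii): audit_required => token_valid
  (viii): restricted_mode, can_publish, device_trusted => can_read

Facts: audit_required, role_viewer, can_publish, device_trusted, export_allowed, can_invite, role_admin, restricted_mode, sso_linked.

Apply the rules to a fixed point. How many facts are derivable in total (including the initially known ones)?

17

[1] (v) [sso_linked => can_delete]; (vii) [audit_required => token_valid]; (viii) [restricted_mode, can_publish, device_trusted => can_read]. ⇒ new: can_delete, token_valid, can_read.
[2] (ii) [restricted_mode, can_read => owner]; (iv) [token_valid, role_admin, can_delete => can_write]; (vi) [can_read, audit_required => mfa_enrolled]. ⇒ new: owner, can_write, mfa_enrolled.
[3] (iii) [can_write, export_allowed => session_fresh]. ⇒ new: session_fresh.
[4] (i) [session_fresh, can_read => admin_console]. ⇒ new: admin_console.
Closure: {admin_console, audit_required, can_delete, can_invite, can_publish, can_read, can_write, device_trusted, export_allowed, mfa_enrolled, owner, restricted_mode, role_admin, role_viewer, session_fresh, sso_linked, token_valid} — 17 facts.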